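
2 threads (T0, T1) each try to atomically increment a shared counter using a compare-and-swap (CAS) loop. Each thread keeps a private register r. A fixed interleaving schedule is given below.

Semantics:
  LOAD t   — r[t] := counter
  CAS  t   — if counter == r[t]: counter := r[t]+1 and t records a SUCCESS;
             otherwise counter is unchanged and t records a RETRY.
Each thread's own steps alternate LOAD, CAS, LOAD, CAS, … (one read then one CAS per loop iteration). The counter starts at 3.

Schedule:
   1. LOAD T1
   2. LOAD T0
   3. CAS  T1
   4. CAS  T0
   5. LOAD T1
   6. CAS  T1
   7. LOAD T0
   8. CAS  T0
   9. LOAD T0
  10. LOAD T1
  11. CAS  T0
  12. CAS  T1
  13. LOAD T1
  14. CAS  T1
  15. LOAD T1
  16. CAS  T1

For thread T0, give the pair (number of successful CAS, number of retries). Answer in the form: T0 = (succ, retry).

T0 = (2, 1)

1. LOAD T1 → mem=3 r[T1]=3 [LOAD]
2. LOAD T0 → mem=3 r[T0]=3 [LOAD]
3. CAS T1 → mem=4 r[T1]=3 [OK]
4. CAS T0 → mem=4 r[T0]=3 [RETRY]
5. LOAD T1 → mem=4 r[T1]=4 [LOAD]
6. CAS T1 → mem=5 r[T1]=4 [OK]
7. LOAD T0 → mem=5 r[T0]=5 [LOAD]
8. CAS T0 → mem=6 r[T0]=5 [OK]
9. LOAD T0 → mem=6 r[T0]=6 [LOAD]
10. LOAD T1 → mem=6 r[T1]=6 [LOAD]
11. CAS T0 → mem=7 r[T0]=6 [OK]
12. CAS T1 → mem=7 r[T1]=6 [RETRY]
13. LOAD T1 → mem=7 r[T1]=7 [LOAD]
14. CAS T1 → mem=8 r[T1]=7 [OK]
15. LOAD T1 → mem=8 r[T1]=8 [LOAD]
16. CAS T1 → mem=9 r[T1]=8 [OK]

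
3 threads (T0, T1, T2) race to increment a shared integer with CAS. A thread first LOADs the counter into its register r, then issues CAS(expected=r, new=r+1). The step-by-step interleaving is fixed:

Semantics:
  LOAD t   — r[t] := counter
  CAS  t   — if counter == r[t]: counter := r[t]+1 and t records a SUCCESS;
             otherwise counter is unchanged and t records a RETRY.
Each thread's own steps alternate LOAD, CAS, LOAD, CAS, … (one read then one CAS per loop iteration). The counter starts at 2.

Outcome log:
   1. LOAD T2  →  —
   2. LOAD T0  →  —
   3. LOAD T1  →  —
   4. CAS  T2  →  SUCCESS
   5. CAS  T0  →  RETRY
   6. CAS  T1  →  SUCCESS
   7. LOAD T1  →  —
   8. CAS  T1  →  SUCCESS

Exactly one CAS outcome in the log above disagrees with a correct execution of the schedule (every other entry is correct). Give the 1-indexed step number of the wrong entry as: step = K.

Re-executing:
#1 T2 reads 2
#2 T0 reads 2
#3 T1 reads 2
#4 T2 CAS(2→3) writes; counter now 3
#5 T0 CAS(2→3) fails; counter now 3
#6 T1 CAS(2→3) fails; counter now 3
#7 T1 reads 3
#8 T1 CAS(3→4) writes; counter now 4
Flip is step 6.

step = 6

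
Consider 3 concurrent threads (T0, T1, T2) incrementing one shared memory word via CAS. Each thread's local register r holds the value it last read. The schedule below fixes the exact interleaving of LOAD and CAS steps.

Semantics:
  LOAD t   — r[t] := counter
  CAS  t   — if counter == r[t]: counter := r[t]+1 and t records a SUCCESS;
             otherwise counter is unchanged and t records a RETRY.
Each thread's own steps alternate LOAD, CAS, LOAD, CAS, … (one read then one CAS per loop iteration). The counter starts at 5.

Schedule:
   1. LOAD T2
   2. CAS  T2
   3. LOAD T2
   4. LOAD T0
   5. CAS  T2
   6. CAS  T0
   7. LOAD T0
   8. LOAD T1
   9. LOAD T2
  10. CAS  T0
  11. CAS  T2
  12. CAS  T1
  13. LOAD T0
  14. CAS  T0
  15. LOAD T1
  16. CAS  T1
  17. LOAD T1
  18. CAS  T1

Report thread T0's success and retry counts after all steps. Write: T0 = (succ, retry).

T0 = (2, 1)

#1 T2 reads 5
#2 T2 CAS(5→6) writes; counter now 6
#3 T2 reads 6
#4 T0 reads 6
#5 T2 CAS(6→7) writes; counter now 7
#6 T0 CAS(6→7) fails; counter now 7
#7 T0 reads 7
#8 T1 reads 7
#9 T2 reads 7
#10 T0 CAS(7→8) writes; counter now 8
#11 T2 CAS(7→8) fails; counter now 8
#12 T1 CAS(7→8) fails; counter now 8
#13 T0 reads 8
#14 T0 CAS(8→9) writes; counter now 9
#15 T1 reads 9
#16 T1 CAS(9→10) writes; counter now 10
#17 T1 reads 10
#18 T1 CAS(10→11) writes; counter now 11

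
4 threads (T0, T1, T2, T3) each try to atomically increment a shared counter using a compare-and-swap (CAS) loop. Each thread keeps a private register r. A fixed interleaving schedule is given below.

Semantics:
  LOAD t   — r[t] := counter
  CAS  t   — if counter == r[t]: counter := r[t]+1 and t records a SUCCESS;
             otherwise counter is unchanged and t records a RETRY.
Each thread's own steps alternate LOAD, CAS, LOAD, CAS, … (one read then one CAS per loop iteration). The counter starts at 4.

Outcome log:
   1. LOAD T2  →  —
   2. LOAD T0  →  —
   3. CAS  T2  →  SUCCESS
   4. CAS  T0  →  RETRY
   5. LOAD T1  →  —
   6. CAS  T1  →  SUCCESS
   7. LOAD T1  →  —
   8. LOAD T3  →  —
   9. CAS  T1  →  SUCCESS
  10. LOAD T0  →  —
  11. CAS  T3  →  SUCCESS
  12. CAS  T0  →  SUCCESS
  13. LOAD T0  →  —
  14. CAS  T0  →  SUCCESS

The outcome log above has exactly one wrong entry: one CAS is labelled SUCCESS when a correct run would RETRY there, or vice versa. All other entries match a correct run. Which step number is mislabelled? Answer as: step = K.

Reference trace:
T2 LOAD — after: cnt=4, r=4 — load
T0 LOAD — after: cnt=4, r=4 — load
T2 CAS — after: cnt=5, r=4 — ok
T0 CAS — after: cnt=5, r=4 — retry
T1 LOAD — after: cnt=5, r=5 — load
T1 CAS — after: cnt=6, r=5 — ok
T1 LOAD — after: cnt=6, r=6 — load
T3 LOAD — after: cnt=6, r=6 — load
T1 CAS — after: cnt=7, r=6 — ok
T0 LOAD — after: cnt=7, r=7 — load
T3 CAS — after: cnt=7, r=6 — retry
T0 CAS — after: cnt=8, r=7 — ok
T0 LOAD — after: cnt=8, r=8 — load
T0 CAS — after: cnt=9, r=8 — ok
Flip is step 11.

step = 11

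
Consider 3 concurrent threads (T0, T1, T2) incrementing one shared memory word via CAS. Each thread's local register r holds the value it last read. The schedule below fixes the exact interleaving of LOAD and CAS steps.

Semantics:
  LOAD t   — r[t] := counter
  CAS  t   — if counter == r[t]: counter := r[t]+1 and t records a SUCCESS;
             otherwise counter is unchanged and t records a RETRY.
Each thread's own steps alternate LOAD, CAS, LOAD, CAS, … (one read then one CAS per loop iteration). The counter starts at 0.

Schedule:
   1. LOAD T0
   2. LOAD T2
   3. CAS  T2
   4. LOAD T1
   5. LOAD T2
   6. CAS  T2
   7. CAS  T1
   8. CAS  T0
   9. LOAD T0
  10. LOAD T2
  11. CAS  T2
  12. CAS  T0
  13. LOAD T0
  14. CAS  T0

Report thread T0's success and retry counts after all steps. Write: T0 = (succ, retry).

#1 T0 reads 0
#2 T2 reads 0
#3 T2 CAS(0→1) writes; counter now 1
#4 T1 reads 1
#5 T2 reads 1
#6 T2 CAS(1→2) writes; counter now 2
#7 T1 CAS(1→2) fails; counter now 2
#8 T0 CAS(0→1) fails; counter now 2
#9 T0 reads 2
#10 T2 reads 2
#11 T2 CAS(2→3) writes; counter now 3
#12 T0 CAS(2→3) fails; counter now 3
#13 T0 reads 3
#14 T0 CAS(3→4) writes; counter now 4

T0 = (1, 2)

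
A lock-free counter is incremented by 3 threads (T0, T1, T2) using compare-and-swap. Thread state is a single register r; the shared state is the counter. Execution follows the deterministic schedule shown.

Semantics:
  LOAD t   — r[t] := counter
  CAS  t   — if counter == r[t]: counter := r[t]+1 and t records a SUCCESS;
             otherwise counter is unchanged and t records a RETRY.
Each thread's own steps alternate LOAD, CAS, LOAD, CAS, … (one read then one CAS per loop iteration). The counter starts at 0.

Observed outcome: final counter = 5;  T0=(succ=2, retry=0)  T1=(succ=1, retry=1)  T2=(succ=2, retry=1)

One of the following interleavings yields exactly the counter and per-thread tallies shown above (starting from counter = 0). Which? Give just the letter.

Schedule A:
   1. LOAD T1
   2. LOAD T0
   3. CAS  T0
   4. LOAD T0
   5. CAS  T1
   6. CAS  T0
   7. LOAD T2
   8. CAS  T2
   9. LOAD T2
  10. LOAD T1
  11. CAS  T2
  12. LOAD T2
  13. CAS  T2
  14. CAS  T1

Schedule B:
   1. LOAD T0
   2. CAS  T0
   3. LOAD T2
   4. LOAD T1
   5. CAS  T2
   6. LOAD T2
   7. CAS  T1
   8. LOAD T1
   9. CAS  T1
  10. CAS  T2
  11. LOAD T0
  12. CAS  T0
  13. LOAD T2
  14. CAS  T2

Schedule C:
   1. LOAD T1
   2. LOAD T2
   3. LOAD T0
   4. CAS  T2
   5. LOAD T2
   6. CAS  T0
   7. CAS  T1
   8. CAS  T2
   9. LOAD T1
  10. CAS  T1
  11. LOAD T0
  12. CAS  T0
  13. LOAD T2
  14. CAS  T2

Tracing schedule B:
T0 LOAD — after: cnt=0, r=0 — load
T0 CAS — after: cnt=1, r=0 — ok
T2 LOAD — after: cnt=1, r=1 — load
T1 LOAD — after: cnt=1, r=1 — load
T2 CAS — after: cnt=2, r=1 — ok
T2 LOAD — after: cnt=2, r=2 — load
T1 CAS — after: cnt=2, r=1 — retry
T1 LOAD — after: cnt=2, r=2 — load
T1 CAS — after: cnt=3, r=2 — ok
T2 CAS — after: cnt=3, r=2 — retry
T0 LOAD — after: cnt=3, r=3 — load
T0 CAS — after: cnt=4, r=3 — ok
T2 LOAD — after: cnt=4, r=4 — load
T2 CAS — after: cnt=5, r=4 — ok

B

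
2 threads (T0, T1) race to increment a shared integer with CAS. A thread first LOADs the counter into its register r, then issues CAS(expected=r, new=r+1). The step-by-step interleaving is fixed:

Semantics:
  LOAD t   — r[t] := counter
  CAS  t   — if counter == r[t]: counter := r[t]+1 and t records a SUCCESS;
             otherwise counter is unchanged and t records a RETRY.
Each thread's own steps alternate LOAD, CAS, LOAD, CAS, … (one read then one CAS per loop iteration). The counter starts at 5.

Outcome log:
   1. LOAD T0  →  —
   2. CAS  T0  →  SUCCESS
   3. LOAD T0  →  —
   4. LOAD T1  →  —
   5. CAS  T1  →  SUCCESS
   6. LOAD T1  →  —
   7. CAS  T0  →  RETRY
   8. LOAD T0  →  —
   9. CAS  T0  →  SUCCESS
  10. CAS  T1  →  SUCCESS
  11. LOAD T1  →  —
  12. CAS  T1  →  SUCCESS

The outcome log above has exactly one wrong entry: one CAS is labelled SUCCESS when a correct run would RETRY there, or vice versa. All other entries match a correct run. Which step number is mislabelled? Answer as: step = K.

Reference trace:
step 1: T0 LOAD ⇒ load; ctr=5 reg=5
step 2: T0 CAS ⇒ ok; ctr=6 reg=5
step 3: T0 LOAD ⇒ load; ctr=6 reg=6
step 4: T1 LOAD ⇒ load; ctr=6 reg=6
step 5: T1 CAS ⇒ ok; ctr=7 reg=6
step 6: T1 LOAD ⇒ load; ctr=7 reg=7
step 7: T0 CAS ⇒ retry; ctr=7 reg=6
step 8: T0 LOAD ⇒ load; ctr=7 reg=7
step 9: T0 CAS ⇒ ok; ctr=8 reg=7
step 10: T1 CAS ⇒ retry; ctr=8 reg=7
step 11: T1 LOAD ⇒ load; ctr=8 reg=8
step 12: T1 CAS ⇒ ok; ctr=9 reg=8
Flip is step 10.

step = 10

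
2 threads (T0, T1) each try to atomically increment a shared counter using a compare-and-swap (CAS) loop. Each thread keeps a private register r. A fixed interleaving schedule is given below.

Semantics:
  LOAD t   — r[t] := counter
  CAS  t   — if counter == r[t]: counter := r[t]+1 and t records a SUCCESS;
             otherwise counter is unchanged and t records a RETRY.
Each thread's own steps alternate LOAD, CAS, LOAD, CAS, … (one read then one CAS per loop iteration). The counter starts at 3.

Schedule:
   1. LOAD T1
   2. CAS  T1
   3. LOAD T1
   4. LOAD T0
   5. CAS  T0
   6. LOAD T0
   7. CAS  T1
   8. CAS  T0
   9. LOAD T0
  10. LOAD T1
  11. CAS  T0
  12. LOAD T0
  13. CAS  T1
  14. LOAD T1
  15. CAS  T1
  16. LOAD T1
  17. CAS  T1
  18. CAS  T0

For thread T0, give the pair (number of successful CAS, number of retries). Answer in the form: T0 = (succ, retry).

T0 = (3, 1)

step 1: T1 LOAD ⇒ load; ctr=3 reg=3
step 2: T1 CAS ⇒ ok; ctr=4 reg=3
step 3: T1 LOAD ⇒ load; ctr=4 reg=4
step 4: T0 LOAD ⇒ load; ctr=4 reg=4
step 5: T0 CAS ⇒ ok; ctr=5 reg=4
step 6: T0 LOAD ⇒ load; ctr=5 reg=5
step 7: T1 CAS ⇒ retry; ctr=5 reg=4
step 8: T0 CAS ⇒ ok; ctr=6 reg=5
step 9: T0 LOAD ⇒ load; ctr=6 reg=6
step 10: T1 LOAD ⇒ load; ctr=6 reg=6
step 11: T0 CAS ⇒ ok; ctr=7 reg=6
step 12: T0 LOAD ⇒ load; ctr=7 reg=7
step 13: T1 CAS ⇒ retry; ctr=7 reg=6
step 14: T1 LOAD ⇒ load; ctr=7 reg=7
step 15: T1 CAS ⇒ ok; ctr=8 reg=7
step 16: T1 LOAD ⇒ load; ctr=8 reg=8
step 17: T1 CAS ⇒ ok; ctr=9 reg=8
step 18: T0 CAS ⇒ retry; ctr=9 reg=7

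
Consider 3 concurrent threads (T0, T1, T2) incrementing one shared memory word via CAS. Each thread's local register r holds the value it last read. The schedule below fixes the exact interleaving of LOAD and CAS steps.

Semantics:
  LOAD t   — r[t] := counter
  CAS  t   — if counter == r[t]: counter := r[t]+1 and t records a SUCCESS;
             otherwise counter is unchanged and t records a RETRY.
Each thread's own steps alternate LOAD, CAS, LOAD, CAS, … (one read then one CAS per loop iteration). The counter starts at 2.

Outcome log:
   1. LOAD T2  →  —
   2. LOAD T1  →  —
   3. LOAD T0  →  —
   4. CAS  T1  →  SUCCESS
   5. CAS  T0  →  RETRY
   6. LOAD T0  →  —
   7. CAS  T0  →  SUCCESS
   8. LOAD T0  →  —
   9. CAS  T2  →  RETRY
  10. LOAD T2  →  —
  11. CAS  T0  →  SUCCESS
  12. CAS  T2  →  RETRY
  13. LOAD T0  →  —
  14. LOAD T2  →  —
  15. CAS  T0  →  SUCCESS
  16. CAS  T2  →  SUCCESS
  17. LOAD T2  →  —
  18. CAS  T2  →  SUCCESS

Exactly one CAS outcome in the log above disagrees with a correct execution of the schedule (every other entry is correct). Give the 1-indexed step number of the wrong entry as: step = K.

step = 16

Correct run:
#1 T2 reads 2
#2 T1 reads 2
#3 T0 reads 2
#4 T1 CAS(2→3) writes; counter now 3
#5 T0 CAS(2→3) fails; counter now 3
#6 T0 reads 3
#7 T0 CAS(3→4) writes; counter now 4
#8 T0 reads 4
#9 T2 CAS(2→3) fails; counter now 4
#10 T2 reads 4
#11 T0 CAS(4→5) writes; counter now 5
#12 T2 CAS(4→5) fails; counter now 5
#13 T0 reads 5
#14 T2 reads 5
#15 T0 CAS(5→6) writes; counter now 6
#16 T2 CAS(5→6) fails; counter now 6
#17 T2 reads 6
#18 T2 CAS(6→7) writes; counter now 7
Flip is step 16.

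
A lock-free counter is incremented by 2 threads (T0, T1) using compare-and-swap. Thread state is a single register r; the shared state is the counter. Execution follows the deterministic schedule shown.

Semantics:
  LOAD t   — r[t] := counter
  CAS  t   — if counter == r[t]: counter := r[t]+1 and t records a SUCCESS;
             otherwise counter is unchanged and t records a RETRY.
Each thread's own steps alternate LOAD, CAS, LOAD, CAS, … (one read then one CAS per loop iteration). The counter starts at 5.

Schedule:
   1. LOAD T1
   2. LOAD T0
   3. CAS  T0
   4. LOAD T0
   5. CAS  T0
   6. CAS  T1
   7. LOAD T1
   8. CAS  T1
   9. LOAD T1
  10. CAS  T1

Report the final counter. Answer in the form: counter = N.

counter = 9

step 1: T1 LOAD ⇒ load; ctr=5 reg=5
step 2: T0 LOAD ⇒ load; ctr=5 reg=5
step 3: T0 CAS ⇒ ok; ctr=6 reg=5
step 4: T0 LOAD ⇒ load; ctr=6 reg=6
step 5: T0 CAS ⇒ ok; ctr=7 reg=6
step 6: T1 CAS ⇒ retry; ctr=7 reg=5
step 7: T1 LOAD ⇒ load; ctr=7 reg=7
step 8: T1 CAS ⇒ ok; ctr=8 reg=7
step 9: T1 LOAD ⇒ load; ctr=8 reg=8
step 10: T1 CAS ⇒ ok; ctr=9 reg=8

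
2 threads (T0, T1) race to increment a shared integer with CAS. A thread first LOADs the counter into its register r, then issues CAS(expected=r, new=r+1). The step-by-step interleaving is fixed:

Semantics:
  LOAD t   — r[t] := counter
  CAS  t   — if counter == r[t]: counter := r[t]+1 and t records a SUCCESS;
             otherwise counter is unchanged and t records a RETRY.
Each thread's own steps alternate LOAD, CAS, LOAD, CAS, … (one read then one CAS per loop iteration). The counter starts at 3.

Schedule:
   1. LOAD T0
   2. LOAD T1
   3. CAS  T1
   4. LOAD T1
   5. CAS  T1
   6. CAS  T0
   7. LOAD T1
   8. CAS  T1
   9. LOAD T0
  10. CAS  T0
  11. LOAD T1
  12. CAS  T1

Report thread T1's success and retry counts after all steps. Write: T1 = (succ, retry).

step 1: T0 LOAD ⇒ load; ctr=3 reg=3
step 2: T1 LOAD ⇒ load; ctr=3 reg=3
step 3: T1 CAS ⇒ ok; ctr=4 reg=3
step 4: T1 LOAD ⇒ load; ctr=4 reg=4
step 5: T1 CAS ⇒ ok; ctr=5 reg=4
step 6: T0 CAS ⇒ retry; ctr=5 reg=3
step 7: T1 LOAD ⇒ load; ctr=5 reg=5
step 8: T1 CAS ⇒ ok; ctr=6 reg=5
step 9: T0 LOAD ⇒ load; ctr=6 reg=6
step 10: T0 CAS ⇒ ok; ctr=7 reg=6
step 11: T1 LOAD ⇒ load; ctr=7 reg=7
step 12: T1 CAS ⇒ ok; ctr=8 reg=7

T1 = (4, 0)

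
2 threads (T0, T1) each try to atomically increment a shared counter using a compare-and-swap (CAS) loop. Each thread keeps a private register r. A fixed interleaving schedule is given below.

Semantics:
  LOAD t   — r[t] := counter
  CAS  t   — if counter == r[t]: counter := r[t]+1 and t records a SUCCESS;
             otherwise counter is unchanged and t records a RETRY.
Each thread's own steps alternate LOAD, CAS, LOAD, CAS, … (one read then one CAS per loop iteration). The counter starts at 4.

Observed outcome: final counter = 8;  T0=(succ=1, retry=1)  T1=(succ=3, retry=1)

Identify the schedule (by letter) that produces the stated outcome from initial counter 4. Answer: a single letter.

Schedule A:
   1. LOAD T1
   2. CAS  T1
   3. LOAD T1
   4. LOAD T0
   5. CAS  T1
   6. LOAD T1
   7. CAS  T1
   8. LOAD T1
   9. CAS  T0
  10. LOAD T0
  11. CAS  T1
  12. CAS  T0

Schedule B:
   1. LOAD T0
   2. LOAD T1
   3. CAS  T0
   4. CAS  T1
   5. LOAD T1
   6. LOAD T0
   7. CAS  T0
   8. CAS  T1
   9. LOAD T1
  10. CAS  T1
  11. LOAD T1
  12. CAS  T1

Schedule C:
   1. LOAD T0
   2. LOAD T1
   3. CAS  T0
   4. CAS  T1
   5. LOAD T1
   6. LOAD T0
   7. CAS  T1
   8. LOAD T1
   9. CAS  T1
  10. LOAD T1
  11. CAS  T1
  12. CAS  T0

C

Simulating candidate C:
T0 LOAD — after: cnt=4, r=4 — load
T1 LOAD — after: cnt=4, r=4 — load
T0 CAS — after: cnt=5, r=4 — ok
T1 CAS — after: cnt=5, r=4 — retry
T1 LOAD — after: cnt=5, r=5 — load
T0 LOAD — after: cnt=5, r=5 — load
T1 CAS — after: cnt=6, r=5 — ok
T1 LOAD — after: cnt=6, r=6 — load
T1 CAS — after: cnt=7, r=6 — ok
T1 LOAD — after: cnt=7, r=7 — load
T1 CAS — after: cnt=8, r=7 — ok
T0 CAS — after: cnt=8, r=5 — retry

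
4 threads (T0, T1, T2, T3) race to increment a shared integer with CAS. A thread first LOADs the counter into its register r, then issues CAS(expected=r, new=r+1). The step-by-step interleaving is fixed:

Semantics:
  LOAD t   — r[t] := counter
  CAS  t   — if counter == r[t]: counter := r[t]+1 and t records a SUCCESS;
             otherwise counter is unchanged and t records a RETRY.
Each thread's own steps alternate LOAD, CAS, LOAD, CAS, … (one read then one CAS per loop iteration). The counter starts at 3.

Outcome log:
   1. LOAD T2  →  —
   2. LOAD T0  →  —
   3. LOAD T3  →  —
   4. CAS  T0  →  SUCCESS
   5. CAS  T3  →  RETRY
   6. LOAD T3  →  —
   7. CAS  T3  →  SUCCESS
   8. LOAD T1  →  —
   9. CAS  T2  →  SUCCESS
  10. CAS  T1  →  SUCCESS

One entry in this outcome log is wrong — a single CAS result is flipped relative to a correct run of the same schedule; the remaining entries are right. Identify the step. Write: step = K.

Reference trace:
[1] T2.load  rd  (counter 3, T2.r 3)
[2] T0.load  rd  (counter 3, T0.r 3)
[3] T3.load  rd  (counter 3, T3.r 3)
[4] T0.cas  hit  (counter 4, T0.r 3)
[5] T3.cas  miss  (counter 4, T3.r 3)
[6] T3.load  rd  (counter 4, T3.r 4)
[7] T3.cas  hit  (counter 5, T3.r 4)
[8] T1.load  rd  (counter 5, T1.r 5)
[9] T2.cas  miss  (counter 5, T2.r 3)
[10] T1.cas  hit  (counter 6, T1.r 5)
Flip is step 9.

step = 9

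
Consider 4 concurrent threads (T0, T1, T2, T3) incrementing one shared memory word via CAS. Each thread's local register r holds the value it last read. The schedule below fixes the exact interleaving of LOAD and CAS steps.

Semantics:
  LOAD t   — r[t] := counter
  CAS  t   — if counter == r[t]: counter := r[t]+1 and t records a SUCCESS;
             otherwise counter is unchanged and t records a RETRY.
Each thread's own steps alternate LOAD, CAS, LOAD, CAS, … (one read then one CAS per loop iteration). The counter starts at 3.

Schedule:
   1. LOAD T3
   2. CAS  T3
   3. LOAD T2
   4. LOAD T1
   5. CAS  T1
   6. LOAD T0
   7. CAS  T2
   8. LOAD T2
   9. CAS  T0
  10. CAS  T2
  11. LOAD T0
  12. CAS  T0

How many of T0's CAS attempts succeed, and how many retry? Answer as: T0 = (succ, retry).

T3 LOAD — after: cnt=3, r=3 — load
T3 CAS — after: cnt=4, r=3 — ok
T2 LOAD — after: cnt=4, r=4 — load
T1 LOAD — after: cnt=4, r=4 — load
T1 CAS — after: cnt=5, r=4 — ok
T0 LOAD — after: cnt=5, r=5 — load
T2 CAS — after: cnt=5, r=4 — retry
T2 LOAD — after: cnt=5, r=5 — load
T0 CAS — after: cnt=6, r=5 — ok
T2 CAS — after: cnt=6, r=5 — retry
T0 LOAD — after: cnt=6, r=6 — load
T0 CAS — after: cnt=7, r=6 — ok

T0 = (2, 0)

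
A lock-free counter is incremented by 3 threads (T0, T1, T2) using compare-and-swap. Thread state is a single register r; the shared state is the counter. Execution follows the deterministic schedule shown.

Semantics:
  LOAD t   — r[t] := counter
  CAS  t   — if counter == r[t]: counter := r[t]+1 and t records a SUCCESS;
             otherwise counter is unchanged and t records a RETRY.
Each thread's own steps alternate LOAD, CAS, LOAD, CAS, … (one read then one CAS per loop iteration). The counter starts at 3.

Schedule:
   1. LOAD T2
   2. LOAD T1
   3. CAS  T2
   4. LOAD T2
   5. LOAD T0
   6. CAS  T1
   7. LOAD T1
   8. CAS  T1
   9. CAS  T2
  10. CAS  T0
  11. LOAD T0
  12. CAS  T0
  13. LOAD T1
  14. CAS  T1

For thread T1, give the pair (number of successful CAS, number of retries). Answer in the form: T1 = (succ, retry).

   1) LOAD T2:  M=3  r_T2=3
   2) LOAD T1:  M=3  r_T1=3
   3) CAS  T2:  M=4  r_T2=3 ✓
   4) LOAD T2:  M=4  r_T2=4
   5) LOAD T0:  M=4  r_T0=4
   6) CAS  T1:  M=4  r_T1=3 ✗
   7) LOAD T1:  M=4  r_T1=4
   8) CAS  T1:  M=5  r_T1=4 ✓
   9) CAS  T2:  M=5  r_T2=4 ✗
  10) CAS  T0:  M=5  r_T0=4 ✗
  11) LOAD T0:  M=5  r_T0=5
  12) CAS  T0:  M=6  r_T0=5 ✓
  13) LOAD T1:  M=6  r_T1=6
  14) CAS  T1:  M=7  r_T1=6 ✓

T1 = (2, 1)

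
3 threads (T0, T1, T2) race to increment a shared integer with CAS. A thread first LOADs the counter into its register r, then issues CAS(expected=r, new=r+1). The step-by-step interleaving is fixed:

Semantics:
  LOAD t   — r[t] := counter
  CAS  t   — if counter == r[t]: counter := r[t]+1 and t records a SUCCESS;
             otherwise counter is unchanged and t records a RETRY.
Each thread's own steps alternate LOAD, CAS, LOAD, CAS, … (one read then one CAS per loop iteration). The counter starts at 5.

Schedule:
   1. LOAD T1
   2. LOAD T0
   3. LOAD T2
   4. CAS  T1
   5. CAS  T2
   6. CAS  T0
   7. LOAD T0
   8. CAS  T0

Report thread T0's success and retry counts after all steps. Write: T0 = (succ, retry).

#1 T1 reads 5
#2 T0 reads 5
#3 T2 reads 5
#4 T1 CAS(5→6) writes; counter now 6
#5 T2 CAS(5→6) fails; counter now 6
#6 T0 CAS(5→6) fails; counter now 6
#7 T0 reads 6
#8 T0 CAS(6→7) writes; counter now 7

T0 = (1, 1)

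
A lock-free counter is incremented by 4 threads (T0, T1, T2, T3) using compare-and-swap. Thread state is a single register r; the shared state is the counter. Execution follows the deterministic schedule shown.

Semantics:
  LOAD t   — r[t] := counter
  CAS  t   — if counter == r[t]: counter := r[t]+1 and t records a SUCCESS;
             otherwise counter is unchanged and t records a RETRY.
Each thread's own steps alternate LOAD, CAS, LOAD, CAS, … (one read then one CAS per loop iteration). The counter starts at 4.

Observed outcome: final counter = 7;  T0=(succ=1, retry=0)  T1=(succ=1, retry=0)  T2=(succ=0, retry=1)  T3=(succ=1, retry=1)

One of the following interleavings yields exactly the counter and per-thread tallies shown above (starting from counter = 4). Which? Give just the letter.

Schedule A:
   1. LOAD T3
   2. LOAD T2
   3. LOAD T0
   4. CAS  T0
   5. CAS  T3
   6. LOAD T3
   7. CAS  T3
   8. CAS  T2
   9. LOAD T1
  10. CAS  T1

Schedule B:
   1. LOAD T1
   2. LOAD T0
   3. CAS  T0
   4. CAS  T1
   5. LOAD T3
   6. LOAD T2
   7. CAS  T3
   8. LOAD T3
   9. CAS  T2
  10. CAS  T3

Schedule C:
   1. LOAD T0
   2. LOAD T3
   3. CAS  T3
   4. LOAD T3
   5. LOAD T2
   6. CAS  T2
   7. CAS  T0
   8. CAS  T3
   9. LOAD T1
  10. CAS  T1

Run A:
step 1: T3 LOAD ⇒ load; ctr=4 reg=4
step 2: T2 LOAD ⇒ load; ctr=4 reg=4
step 3: T0 LOAD ⇒ load; ctr=4 reg=4
step 4: T0 CAS ⇒ ok; ctr=5 reg=4
step 5: T3 CAS ⇒ retry; ctr=5 reg=4
step 6: T3 LOAD ⇒ load; ctr=5 reg=5
step 7: T3 CAS ⇒ ok; ctr=6 reg=5
step 8: T2 CAS ⇒ retry; ctr=6 reg=4
step 9: T1 LOAD ⇒ load; ctr=6 reg=6
step 10: T1 CAS ⇒ ok; ctr=7 reg=6

A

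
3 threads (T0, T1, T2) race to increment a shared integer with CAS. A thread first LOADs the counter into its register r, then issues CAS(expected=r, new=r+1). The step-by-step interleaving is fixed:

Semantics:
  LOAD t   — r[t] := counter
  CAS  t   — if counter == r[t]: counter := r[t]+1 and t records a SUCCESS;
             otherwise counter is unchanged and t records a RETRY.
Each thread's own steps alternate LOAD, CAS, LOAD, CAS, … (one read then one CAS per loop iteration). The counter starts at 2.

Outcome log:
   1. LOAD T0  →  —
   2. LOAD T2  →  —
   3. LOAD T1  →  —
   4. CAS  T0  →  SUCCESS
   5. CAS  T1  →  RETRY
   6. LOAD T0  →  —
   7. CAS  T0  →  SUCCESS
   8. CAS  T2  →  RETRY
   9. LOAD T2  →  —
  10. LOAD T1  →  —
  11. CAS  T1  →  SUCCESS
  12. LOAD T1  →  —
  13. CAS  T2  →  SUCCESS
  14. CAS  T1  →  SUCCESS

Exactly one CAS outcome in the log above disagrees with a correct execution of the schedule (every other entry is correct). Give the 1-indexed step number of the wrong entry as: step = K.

Re-executing:
T0 LOAD — after: cnt=2, r=2 — load
T2 LOAD — after: cnt=2, r=2 — load
T1 LOAD — after: cnt=2, r=2 — load
T0 CAS — after: cnt=3, r=2 — ok
T1 CAS — after: cnt=3, r=2 — retry
T0 LOAD — after: cnt=3, r=3 — load
T0 CAS — after: cnt=4, r=3 — ok
T2 CAS — after: cnt=4, r=2 — retry
T2 LOAD — after: cnt=4, r=4 — load
T1 LOAD — after: cnt=4, r=4 — load
T1 CAS — after: cnt=5, r=4 — ok
T1 LOAD — after: cnt=5, r=5 — load
T2 CAS — after: cnt=5, r=4 — retry
T1 CAS — after: cnt=6, r=5 — ok
Mismatch at 13.

step = 13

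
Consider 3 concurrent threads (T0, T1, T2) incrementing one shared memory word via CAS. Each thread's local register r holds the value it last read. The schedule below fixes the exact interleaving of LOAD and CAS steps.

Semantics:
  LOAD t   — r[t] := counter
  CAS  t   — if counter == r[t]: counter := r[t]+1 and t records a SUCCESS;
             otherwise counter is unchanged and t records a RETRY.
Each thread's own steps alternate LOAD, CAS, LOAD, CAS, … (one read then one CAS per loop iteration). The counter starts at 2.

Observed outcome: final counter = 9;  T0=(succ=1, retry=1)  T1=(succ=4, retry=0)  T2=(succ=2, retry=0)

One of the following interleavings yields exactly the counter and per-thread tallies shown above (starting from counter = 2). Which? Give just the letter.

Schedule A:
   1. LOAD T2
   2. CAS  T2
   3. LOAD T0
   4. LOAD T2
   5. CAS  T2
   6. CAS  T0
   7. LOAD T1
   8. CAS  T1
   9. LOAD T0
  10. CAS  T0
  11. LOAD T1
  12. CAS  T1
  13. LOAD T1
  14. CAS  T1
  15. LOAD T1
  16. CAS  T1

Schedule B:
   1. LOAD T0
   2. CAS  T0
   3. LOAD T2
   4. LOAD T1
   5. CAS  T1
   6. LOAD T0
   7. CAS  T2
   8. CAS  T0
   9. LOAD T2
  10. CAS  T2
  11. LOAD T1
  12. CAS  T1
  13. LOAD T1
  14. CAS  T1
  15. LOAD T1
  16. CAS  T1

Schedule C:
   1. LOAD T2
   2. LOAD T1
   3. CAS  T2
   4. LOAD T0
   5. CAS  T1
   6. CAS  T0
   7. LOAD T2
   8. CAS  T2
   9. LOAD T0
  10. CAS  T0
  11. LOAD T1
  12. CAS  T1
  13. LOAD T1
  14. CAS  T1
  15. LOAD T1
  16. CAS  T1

A

Tracing schedule A:
   1) LOAD T2:  M=2  r_T2=2
   2) CAS  T2:  M=3  r_T2=2 ✓
   3) LOAD T0:  M=3  r_T0=3
   4) LOAD T2:  M=3  r_T2=3
   5) CAS  T2:  M=4  r_T2=3 ✓
   6) CAS  T0:  M=4  r_T0=3 ✗
   7) LOAD T1:  M=4  r_T1=4
   8) CAS  T1:  M=5  r_T1=4 ✓
   9) LOAD T0:  M=5  r_T0=5
  10) CAS  T0:  M=6  r_T0=5 ✓
  11) LOAD T1:  M=6  r_T1=6
  12) CAS  T1:  M=7  r_T1=6 ✓
  13) LOAD T1:  M=7  r_T1=7
  14) CAS  T1:  M=8  r_T1=7 ✓
  15) LOAD T1:  M=8  r_T1=8
  16) CAS  T1:  M=9  r_T1=8 ✓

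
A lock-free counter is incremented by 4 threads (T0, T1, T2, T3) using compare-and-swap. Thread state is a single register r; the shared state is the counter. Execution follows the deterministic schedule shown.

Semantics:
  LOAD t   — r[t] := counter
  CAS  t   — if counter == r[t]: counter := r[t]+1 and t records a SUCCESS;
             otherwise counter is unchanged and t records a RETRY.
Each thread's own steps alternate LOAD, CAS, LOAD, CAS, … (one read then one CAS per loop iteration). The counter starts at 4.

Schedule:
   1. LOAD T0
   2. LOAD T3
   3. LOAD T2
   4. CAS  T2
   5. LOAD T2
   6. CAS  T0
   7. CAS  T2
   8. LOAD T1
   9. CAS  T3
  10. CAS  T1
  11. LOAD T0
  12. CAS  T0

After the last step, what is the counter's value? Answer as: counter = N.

[1] T0.load  rd  (counter 4, T0.r 4)
[2] T3.load  rd  (counter 4, T3.r 4)
[3] T2.load  rd  (counter 4, T2.r 4)
[4] T2.cas  hit  (counter 5, T2.r 4)
[5] T2.load  rd  (counter 5, T2.r 5)
[6] T0.cas  miss  (counter 5, T0.r 4)
[7] T2.cas  hit  (counter 6, T2.r 5)
[8] T1.load  rd  (counter 6, T1.r 6)
[9] T3.cas  miss  (counter 6, T3.r 4)
[10] T1.cas  hit  (counter 7, T1.r 6)
[11] T0.load  rd  (counter 7, T0.r 7)
[12] T0.cas  hit  (counter 8, T0.r 7)

counter = 8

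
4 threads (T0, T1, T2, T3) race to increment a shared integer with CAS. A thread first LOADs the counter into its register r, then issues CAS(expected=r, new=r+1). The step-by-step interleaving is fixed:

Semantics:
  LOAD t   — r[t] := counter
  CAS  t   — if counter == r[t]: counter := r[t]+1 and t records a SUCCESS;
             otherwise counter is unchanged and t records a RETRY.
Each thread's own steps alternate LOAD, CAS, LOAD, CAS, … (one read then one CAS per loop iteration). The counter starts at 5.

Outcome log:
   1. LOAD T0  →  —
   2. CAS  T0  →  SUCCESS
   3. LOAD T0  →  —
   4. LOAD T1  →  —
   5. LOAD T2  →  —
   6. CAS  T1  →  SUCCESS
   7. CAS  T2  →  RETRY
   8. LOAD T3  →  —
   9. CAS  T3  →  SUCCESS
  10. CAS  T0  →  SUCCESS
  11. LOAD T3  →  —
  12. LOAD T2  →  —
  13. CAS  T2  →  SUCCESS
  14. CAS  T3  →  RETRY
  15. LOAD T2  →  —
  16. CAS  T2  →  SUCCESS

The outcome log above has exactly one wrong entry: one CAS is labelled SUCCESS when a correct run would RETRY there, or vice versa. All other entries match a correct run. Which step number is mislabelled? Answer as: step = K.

step = 10

Reference trace:
1. LOAD T0 → mem=5 r[T0]=5 [LOAD]
2. CAS T0 → mem=6 r[T0]=5 [OK]
3. LOAD T0 → mem=6 r[T0]=6 [LOAD]
4. LOAD T1 → mem=6 r[T1]=6 [LOAD]
5. LOAD T2 → mem=6 r[T2]=6 [LOAD]
6. CAS T1 → mem=7 r[T1]=6 [OK]
7. CAS T2 → mem=7 r[T2]=6 [RETRY]
8. LOAD T3 → mem=7 r[T3]=7 [LOAD]
9. CAS T3 → mem=8 r[T3]=7 [OK]
10. CAS T0 → mem=8 r[T0]=6 [RETRY]
11. LOAD T3 → mem=8 r[T3]=8 [LOAD]
12. LOAD T2 → mem=8 r[T2]=8 [LOAD]
13. CAS T2 → mem=9 r[T2]=8 [OK]
14. CAS T3 → mem=9 r[T3]=8 [RETRY]
15. LOAD T2 → mem=9 r[T2]=9 [LOAD]
16. CAS T2 → mem=10 r[T2]=9 [OK]
Flip is step 10.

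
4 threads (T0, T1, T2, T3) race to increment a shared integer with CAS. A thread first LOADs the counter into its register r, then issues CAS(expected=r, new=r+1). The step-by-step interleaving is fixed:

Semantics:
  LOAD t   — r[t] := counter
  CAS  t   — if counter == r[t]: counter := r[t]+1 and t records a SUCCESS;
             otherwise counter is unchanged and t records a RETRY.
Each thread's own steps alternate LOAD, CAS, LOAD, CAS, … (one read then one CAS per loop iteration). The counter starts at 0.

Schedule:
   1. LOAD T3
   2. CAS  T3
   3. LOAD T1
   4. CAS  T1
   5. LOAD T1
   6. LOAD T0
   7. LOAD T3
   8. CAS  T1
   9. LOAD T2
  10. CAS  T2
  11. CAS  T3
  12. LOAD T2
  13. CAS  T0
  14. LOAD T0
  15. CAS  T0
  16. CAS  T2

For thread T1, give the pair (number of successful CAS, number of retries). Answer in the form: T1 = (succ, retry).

T1 = (2, 0)

T3 LOAD — after: cnt=0, r=0 — load
T3 CAS — after: cnt=1, r=0 — ok
T1 LOAD — after: cnt=1, r=1 — load
T1 CAS — after: cnt=2, r=1 — ok
T1 LOAD — after: cnt=2, r=2 — load
T0 LOAD — after: cnt=2, r=2 — load
T3 LOAD — after: cnt=2, r=2 — load
T1 CAS — after: cnt=3, r=2 — ok
T2 LOAD — after: cnt=3, r=3 — load
T2 CAS — after: cnt=4, r=3 — ok
T3 CAS — after: cnt=4, r=2 — retry
T2 LOAD — after: cnt=4, r=4 — load
T0 CAS — after: cnt=4, r=2 — retry
T0 LOAD — after: cnt=4, r=4 — load
T0 CAS — after: cnt=5, r=4 — ok
T2 CAS — after: cnt=5, r=4 — retry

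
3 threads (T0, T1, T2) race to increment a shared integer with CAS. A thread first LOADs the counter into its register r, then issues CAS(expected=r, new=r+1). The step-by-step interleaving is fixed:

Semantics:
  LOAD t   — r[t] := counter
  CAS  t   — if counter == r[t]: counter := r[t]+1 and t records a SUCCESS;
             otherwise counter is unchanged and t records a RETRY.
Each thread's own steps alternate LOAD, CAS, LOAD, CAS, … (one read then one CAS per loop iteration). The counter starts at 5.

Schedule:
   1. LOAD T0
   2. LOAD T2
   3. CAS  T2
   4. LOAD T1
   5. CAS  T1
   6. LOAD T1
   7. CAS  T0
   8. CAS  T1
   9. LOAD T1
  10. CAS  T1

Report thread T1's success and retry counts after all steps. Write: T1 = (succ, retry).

step 1: T0 LOAD ⇒ load; ctr=5 reg=5
step 2: T2 LOAD ⇒ load; ctr=5 reg=5
step 3: T2 CAS ⇒ ok; ctr=6 reg=5
step 4: T1 LOAD ⇒ load; ctr=6 reg=6
step 5: T1 CAS ⇒ ok; ctr=7 reg=6
step 6: T1 LOAD ⇒ load; ctr=7 reg=7
step 7: T0 CAS ⇒ retry; ctr=7 reg=5
step 8: T1 CAS ⇒ ok; ctr=8 reg=7
step 9: T1 LOAD ⇒ load; ctr=8 reg=8
step 10: T1 CAS ⇒ ok; ctr=9 reg=8

T1 = (3, 0)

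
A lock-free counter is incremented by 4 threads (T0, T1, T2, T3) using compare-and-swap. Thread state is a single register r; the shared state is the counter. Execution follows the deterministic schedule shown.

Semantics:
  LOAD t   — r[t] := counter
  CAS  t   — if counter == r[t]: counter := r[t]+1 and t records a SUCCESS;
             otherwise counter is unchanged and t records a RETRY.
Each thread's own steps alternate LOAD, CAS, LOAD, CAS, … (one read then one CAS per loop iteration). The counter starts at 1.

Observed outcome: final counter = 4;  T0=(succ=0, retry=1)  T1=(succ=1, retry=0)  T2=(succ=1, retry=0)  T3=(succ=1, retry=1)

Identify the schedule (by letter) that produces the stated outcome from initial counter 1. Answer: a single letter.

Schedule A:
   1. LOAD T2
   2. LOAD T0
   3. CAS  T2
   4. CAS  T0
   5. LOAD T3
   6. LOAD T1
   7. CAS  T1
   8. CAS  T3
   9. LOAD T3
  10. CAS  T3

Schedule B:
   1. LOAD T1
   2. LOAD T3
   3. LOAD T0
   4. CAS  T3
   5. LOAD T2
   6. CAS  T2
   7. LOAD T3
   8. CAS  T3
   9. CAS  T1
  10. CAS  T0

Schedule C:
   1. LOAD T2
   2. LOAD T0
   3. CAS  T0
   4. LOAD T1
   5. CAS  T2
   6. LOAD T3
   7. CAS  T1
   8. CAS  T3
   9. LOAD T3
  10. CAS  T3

Simulating candidate A:
   1) LOAD T2:  M=1  r_T2=1
   2) LOAD T0:  M=1  r_T0=1
   3) CAS  T2:  M=2  r_T2=1 ✓
   4) CAS  T0:  M=2  r_T0=1 ✗
   5) LOAD T3:  M=2  r_T3=2
   6) LOAD T1:  M=2  r_T1=2
   7) CAS  T1:  M=3  r_T1=2 ✓
   8) CAS  T3:  M=3  r_T3=2 ✗
   9) LOAD T3:  M=3  r_T3=3
  10) CAS  T3:  M=4  r_T3=3 ✓

A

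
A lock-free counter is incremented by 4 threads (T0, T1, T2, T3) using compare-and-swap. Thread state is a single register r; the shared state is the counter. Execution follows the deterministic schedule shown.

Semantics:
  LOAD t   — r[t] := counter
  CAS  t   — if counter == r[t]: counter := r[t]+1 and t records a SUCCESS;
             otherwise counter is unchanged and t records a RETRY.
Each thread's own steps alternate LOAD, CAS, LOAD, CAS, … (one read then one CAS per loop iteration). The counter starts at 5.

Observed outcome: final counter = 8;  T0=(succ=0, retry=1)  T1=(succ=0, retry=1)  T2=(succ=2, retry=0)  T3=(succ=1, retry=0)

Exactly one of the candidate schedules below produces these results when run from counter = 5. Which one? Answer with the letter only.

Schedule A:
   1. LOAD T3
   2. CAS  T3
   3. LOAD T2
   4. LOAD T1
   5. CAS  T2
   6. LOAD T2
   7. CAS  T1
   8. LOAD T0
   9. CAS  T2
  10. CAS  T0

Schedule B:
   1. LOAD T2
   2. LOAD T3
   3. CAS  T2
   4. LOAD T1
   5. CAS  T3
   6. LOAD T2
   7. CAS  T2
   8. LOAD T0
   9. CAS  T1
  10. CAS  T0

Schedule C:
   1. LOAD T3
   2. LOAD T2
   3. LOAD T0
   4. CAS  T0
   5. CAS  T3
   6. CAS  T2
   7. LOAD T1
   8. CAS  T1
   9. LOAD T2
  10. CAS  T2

Tracing schedule A:
   1) LOAD T3:  M=5  r_T3=5
   2) CAS  T3:  M=6  r_T3=5 ✓
   3) LOAD T2:  M=6  r_T2=6
   4) LOAD T1:  M=6  r_T1=6
   5) CAS  T2:  M=7  r_T2=6 ✓
   6) LOAD T2:  M=7  r_T2=7
   7) CAS  T1:  M=7  r_T1=6 ✗
   8) LOAD T0:  M=7  r_T0=7
   9) CAS  T2:  M=8  r_T2=7 ✓
  10) CAS  T0:  M=8  r_T0=7 ✗

A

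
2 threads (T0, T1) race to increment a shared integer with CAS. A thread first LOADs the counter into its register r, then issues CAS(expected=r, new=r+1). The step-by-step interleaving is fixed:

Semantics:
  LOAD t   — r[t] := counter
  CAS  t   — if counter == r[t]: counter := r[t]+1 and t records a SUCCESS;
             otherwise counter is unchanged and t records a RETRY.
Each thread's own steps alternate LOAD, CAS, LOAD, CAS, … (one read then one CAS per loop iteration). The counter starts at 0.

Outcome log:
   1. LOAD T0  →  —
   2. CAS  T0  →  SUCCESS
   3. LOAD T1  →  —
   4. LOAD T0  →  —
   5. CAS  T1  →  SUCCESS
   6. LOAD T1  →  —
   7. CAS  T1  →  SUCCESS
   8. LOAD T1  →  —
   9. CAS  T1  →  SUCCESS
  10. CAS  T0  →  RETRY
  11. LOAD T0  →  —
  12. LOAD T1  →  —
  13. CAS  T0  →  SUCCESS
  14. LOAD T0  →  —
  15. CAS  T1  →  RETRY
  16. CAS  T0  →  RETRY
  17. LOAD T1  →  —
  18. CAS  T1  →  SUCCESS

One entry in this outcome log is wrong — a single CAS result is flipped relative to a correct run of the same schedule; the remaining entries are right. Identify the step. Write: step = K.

Correct run:
step 1: T0 LOAD ⇒ load; ctr=0 reg=0
step 2: T0 CAS ⇒ ok; ctr=1 reg=0
step 3: T1 LOAD ⇒ load; ctr=1 reg=1
step 4: T0 LOAD ⇒ load; ctr=1 reg=1
step 5: T1 CAS ⇒ ok; ctr=2 reg=1
step 6: T1 LOAD ⇒ load; ctr=2 reg=2
step 7: T1 CAS ⇒ ok; ctr=3 reg=2
step 8: T1 LOAD ⇒ load; ctr=3 reg=3
step 9: T1 CAS ⇒ ok; ctr=4 reg=3
step 10: T0 CAS ⇒ retry; ctr=4 reg=1
step 11: T0 LOAD ⇒ load; ctr=4 reg=4
step 12: T1 LOAD ⇒ load; ctr=4 reg=4
step 13: T0 CAS ⇒ ok; ctr=5 reg=4
step 14: T0 LOAD ⇒ load; ctr=5 reg=5
step 15: T1 CAS ⇒ retry; ctr=5 reg=4
step 16: T0 CAS ⇒ ok; ctr=6 reg=5
step 17: T1 LOAD ⇒ load; ctr=6 reg=6
step 18: T1 CAS ⇒ ok; ctr=7 reg=6
Flip is step 16.

step = 16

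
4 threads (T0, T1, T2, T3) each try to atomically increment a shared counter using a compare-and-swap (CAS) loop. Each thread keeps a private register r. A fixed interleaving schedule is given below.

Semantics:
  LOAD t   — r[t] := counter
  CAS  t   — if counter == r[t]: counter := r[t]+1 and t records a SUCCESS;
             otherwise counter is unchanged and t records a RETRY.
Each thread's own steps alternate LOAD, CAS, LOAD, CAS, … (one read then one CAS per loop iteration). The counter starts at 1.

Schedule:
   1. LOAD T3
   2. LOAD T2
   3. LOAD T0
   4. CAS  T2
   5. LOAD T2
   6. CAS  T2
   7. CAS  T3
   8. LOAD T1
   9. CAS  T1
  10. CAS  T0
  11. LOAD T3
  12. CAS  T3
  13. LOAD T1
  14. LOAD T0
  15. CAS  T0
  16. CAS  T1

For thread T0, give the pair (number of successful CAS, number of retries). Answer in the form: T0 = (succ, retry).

T0 = (1, 1)

   1) LOAD T3:  M=1  r_T3=1
   2) LOAD T2:  M=1  r_T2=1
   3) LOAD T0:  M=1  r_T0=1
   4) CAS  T2:  M=2  r_T2=1 ✓
   5) LOAD T2:  M=2  r_T2=2
   6) CAS  T2:  M=3  r_T2=2 ✓
   7) CAS  T3:  M=3  r_T3=1 ✗
   8) LOAD T1:  M=3  r_T1=3
   9) CAS  T1:  M=4  r_T1=3 ✓
  10) CAS  T0:  M=4  r_T0=1 ✗
  11) LOAD T3:  M=4  r_T3=4
  12) CAS  T3:  M=5  r_T3=4 ✓
  13) LOAD T1:  M=5  r_T1=5
  14) LOAD T0:  M=5  r_T0=5
  15) CAS  T0:  M=6  r_T0=5 ✓
  16) CAS  T1:  M=6  r_T1=5 ✗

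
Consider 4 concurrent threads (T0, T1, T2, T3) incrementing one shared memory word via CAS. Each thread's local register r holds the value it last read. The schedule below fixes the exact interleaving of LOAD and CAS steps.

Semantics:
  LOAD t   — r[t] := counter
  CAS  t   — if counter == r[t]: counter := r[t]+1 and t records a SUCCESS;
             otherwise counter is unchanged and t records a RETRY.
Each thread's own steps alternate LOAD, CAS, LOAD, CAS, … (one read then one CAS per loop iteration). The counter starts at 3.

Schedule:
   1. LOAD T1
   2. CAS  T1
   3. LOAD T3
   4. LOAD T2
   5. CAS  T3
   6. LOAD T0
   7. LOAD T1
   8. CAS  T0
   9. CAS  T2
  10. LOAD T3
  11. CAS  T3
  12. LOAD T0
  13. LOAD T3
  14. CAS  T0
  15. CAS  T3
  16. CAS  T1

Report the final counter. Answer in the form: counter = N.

[1] T1.load  rd  (counter 3, T1.r 3)
[2] T1.cas  hit  (counter 4, T1.r 3)
[3] T3.load  rd  (counter 4, T3.r 4)
[4] T2.load  rd  (counter 4, T2.r 4)
[5] T3.cas  hit  (counter 5, T3.r 4)
[6] T0.load  rd  (counter 5, T0.r 5)
[7] T1.load  rd  (counter 5, T1.r 5)
[8] T0.cas  hit  (counter 6, T0.r 5)
[9] T2.cas  miss  (counter 6, T2.r 4)
[10] T3.load  rd  (counter 6, T3.r 6)
[11] T3.cas  hit  (counter 7, T3.r 6)
[12] T0.load  rd  (counter 7, T0.r 7)
[13] T3.load  rd  (counter 7, T3.r 7)
[14] T0.cas  hit  (counter 8, T0.r 7)
[15] T3.cas  miss  (counter 8, T3.r 7)
[16] T1.cas  miss  (counter 8, T1.r 5)

counter = 8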